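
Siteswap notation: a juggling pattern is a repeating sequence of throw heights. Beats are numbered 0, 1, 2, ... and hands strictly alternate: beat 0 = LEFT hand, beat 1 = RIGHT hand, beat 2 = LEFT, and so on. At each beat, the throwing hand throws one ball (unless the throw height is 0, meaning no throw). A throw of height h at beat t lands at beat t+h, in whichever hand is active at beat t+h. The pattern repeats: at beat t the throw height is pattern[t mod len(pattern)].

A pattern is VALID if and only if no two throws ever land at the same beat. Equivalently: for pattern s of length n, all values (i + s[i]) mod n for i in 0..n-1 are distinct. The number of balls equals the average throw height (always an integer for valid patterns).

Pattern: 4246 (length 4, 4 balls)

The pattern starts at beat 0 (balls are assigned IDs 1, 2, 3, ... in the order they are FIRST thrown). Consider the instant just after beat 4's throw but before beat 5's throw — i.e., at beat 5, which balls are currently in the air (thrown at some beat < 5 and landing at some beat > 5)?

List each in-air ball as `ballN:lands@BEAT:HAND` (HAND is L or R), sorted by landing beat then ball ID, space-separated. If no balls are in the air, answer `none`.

Answer: ball3:lands@6:L ball1:lands@8:L ball2:lands@9:R

Derivation:
Beat 0 (L): throw ball1 h=4 -> lands@4:L; in-air after throw: [b1@4:L]
Beat 1 (R): throw ball2 h=2 -> lands@3:R; in-air after throw: [b2@3:R b1@4:L]
Beat 2 (L): throw ball3 h=4 -> lands@6:L; in-air after throw: [b2@3:R b1@4:L b3@6:L]
Beat 3 (R): throw ball2 h=6 -> lands@9:R; in-air after throw: [b1@4:L b3@6:L b2@9:R]
Beat 4 (L): throw ball1 h=4 -> lands@8:L; in-air after throw: [b3@6:L b1@8:L b2@9:R]
Beat 5 (R): throw ball4 h=2 -> lands@7:R; in-air after throw: [b3@6:L b4@7:R b1@8:L b2@9:R]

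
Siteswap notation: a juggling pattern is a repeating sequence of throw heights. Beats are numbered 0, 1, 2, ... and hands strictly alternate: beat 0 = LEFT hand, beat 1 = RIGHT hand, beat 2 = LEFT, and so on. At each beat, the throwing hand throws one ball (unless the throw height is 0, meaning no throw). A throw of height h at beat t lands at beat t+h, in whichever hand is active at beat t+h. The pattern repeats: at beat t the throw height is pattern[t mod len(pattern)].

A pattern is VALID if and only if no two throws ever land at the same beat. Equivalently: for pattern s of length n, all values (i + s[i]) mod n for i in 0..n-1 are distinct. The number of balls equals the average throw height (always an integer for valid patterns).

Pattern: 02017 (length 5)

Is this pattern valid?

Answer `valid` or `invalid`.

Answer: valid

Derivation:
i=0: (i + s[i]) mod n = (0 + 0) mod 5 = 0
i=1: (i + s[i]) mod n = (1 + 2) mod 5 = 3
i=2: (i + s[i]) mod n = (2 + 0) mod 5 = 2
i=3: (i + s[i]) mod n = (3 + 1) mod 5 = 4
i=4: (i + s[i]) mod n = (4 + 7) mod 5 = 1
Residues: [0, 3, 2, 4, 1], distinct: True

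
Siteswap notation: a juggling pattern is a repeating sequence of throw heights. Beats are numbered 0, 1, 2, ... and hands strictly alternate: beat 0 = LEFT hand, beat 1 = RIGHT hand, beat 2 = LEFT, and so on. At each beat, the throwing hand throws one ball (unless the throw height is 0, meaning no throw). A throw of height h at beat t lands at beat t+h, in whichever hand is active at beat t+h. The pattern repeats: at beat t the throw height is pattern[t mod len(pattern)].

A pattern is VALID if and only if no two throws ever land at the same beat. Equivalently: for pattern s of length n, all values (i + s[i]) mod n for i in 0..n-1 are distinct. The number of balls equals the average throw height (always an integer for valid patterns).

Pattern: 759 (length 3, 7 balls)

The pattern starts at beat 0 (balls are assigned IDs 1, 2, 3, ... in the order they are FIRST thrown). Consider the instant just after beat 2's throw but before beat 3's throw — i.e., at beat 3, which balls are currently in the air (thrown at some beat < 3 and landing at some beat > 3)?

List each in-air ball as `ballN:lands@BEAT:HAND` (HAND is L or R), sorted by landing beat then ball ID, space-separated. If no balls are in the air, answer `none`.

Answer: ball2:lands@6:L ball1:lands@7:R ball3:lands@11:R

Derivation:
Beat 0 (L): throw ball1 h=7 -> lands@7:R; in-air after throw: [b1@7:R]
Beat 1 (R): throw ball2 h=5 -> lands@6:L; in-air after throw: [b2@6:L b1@7:R]
Beat 2 (L): throw ball3 h=9 -> lands@11:R; in-air after throw: [b2@6:L b1@7:R b3@11:R]
Beat 3 (R): throw ball4 h=7 -> lands@10:L; in-air after throw: [b2@6:L b1@7:R b4@10:L b3@11:R]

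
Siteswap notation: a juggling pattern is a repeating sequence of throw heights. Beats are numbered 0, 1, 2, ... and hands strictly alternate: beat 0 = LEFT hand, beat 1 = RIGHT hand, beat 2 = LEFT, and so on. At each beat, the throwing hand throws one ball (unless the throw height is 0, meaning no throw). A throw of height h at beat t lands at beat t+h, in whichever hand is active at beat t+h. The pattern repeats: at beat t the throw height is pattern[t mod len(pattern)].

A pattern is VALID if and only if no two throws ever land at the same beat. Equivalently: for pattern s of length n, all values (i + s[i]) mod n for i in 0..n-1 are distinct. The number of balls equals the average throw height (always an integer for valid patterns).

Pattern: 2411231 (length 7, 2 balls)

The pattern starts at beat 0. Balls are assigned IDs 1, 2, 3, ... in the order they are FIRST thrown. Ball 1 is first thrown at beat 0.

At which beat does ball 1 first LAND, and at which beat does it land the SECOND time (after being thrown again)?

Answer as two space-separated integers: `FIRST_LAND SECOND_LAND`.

Answer: 2 3

Derivation:
Beat 0 (L): throw ball1 h=2 -> lands@2:L; in-air after throw: [b1@2:L]
Beat 1 (R): throw ball2 h=4 -> lands@5:R; in-air after throw: [b1@2:L b2@5:R]
Beat 2 (L): throw ball1 h=1 -> lands@3:R; in-air after throw: [b1@3:R b2@5:R]
Beat 3 (R): throw ball1 h=1 -> lands@4:L; in-air after throw: [b1@4:L b2@5:R]
Ball 1: thrown@0 h=2 -> first land @2; rethrown@2 h=1 -> second land @3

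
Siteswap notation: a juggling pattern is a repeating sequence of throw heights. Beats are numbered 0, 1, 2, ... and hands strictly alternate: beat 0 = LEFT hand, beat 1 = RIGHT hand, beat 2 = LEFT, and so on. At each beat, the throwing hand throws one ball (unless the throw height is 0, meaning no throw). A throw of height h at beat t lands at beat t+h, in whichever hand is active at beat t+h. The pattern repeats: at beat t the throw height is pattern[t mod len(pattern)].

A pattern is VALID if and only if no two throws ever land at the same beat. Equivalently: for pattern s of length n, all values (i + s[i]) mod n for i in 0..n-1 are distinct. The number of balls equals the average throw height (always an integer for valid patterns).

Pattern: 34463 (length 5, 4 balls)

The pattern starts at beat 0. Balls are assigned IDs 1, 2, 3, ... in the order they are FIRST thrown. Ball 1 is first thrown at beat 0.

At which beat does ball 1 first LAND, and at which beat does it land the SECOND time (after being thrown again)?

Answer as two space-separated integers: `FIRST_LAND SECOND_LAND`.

Beat 0 (L): throw ball1 h=3 -> lands@3:R; in-air after throw: [b1@3:R]
Beat 1 (R): throw ball2 h=4 -> lands@5:R; in-air after throw: [b1@3:R b2@5:R]
Beat 2 (L): throw ball3 h=4 -> lands@6:L; in-air after throw: [b1@3:R b2@5:R b3@6:L]
Beat 3 (R): throw ball1 h=6 -> lands@9:R; in-air after throw: [b2@5:R b3@6:L b1@9:R]
Beat 4 (L): throw ball4 h=3 -> lands@7:R; in-air after throw: [b2@5:R b3@6:L b4@7:R b1@9:R]
Beat 5 (R): throw ball2 h=3 -> lands@8:L; in-air after throw: [b3@6:L b4@7:R b2@8:L b1@9:R]
Beat 6 (L): throw ball3 h=4 -> lands@10:L; in-air after throw: [b4@7:R b2@8:L b1@9:R b3@10:L]
Beat 7 (R): throw ball4 h=4 -> lands@11:R; in-air after throw: [b2@8:L b1@9:R b3@10:L b4@11:R]
Beat 8 (L): throw ball2 h=6 -> lands@14:L; in-air after throw: [b1@9:R b3@10:L b4@11:R b2@14:L]
Beat 9 (R): throw ball1 h=3 -> lands@12:L; in-air after throw: [b3@10:L b4@11:R b1@12:L b2@14:L]
Ball 1: thrown@0 h=3 -> first land @3; rethrown@3 h=6 -> second land @9

Answer: 3 9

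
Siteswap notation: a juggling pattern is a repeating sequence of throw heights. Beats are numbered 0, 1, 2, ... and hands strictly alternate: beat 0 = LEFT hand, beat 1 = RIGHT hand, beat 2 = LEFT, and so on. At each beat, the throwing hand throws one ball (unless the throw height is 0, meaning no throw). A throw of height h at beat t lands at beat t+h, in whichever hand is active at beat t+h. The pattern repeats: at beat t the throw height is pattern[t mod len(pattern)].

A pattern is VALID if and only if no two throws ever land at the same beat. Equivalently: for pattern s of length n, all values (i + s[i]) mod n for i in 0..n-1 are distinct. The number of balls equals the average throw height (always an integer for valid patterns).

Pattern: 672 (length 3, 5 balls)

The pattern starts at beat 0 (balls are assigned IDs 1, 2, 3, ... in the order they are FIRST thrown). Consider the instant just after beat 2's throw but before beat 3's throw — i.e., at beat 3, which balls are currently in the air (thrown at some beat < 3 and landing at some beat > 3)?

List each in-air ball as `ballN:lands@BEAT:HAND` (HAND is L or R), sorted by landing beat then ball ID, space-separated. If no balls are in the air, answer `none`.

Answer: ball3:lands@4:L ball1:lands@6:L ball2:lands@8:L

Derivation:
Beat 0 (L): throw ball1 h=6 -> lands@6:L; in-air after throw: [b1@6:L]
Beat 1 (R): throw ball2 h=7 -> lands@8:L; in-air after throw: [b1@6:L b2@8:L]
Beat 2 (L): throw ball3 h=2 -> lands@4:L; in-air after throw: [b3@4:L b1@6:L b2@8:L]
Beat 3 (R): throw ball4 h=6 -> lands@9:R; in-air after throw: [b3@4:L b1@6:L b2@8:L b4@9:R]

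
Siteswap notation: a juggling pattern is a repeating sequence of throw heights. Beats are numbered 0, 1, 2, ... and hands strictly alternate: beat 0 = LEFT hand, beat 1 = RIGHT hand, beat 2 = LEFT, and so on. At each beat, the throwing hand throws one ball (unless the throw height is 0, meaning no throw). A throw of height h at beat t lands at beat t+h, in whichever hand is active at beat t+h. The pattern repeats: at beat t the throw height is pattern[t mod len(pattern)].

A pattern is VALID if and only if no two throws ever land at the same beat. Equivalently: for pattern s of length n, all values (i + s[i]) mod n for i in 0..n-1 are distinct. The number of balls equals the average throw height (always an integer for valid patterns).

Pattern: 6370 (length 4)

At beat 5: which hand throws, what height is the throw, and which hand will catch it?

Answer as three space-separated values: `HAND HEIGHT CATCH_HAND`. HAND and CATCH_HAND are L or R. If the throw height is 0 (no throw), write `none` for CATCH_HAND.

Beat 5: 5 mod 2 = 1, so hand = R
Throw height = pattern[5 mod 4] = pattern[1] = 3
Lands at beat 5+3=8, 8 mod 2 = 0, so catch hand = L

Answer: R 3 L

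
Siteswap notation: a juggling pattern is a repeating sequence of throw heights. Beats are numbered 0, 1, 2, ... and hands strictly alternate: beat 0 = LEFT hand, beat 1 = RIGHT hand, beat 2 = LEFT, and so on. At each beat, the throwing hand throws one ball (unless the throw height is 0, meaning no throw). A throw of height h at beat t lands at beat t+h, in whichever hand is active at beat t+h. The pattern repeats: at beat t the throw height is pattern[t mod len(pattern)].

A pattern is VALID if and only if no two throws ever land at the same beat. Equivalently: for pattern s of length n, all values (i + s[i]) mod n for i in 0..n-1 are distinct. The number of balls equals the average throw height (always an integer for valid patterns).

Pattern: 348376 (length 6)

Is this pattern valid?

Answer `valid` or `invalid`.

i=0: (i + s[i]) mod n = (0 + 3) mod 6 = 3
i=1: (i + s[i]) mod n = (1 + 4) mod 6 = 5
i=2: (i + s[i]) mod n = (2 + 8) mod 6 = 4
i=3: (i + s[i]) mod n = (3 + 3) mod 6 = 0
i=4: (i + s[i]) mod n = (4 + 7) mod 6 = 5
i=5: (i + s[i]) mod n = (5 + 6) mod 6 = 5
Residues: [3, 5, 4, 0, 5, 5], distinct: False

Answer: invalid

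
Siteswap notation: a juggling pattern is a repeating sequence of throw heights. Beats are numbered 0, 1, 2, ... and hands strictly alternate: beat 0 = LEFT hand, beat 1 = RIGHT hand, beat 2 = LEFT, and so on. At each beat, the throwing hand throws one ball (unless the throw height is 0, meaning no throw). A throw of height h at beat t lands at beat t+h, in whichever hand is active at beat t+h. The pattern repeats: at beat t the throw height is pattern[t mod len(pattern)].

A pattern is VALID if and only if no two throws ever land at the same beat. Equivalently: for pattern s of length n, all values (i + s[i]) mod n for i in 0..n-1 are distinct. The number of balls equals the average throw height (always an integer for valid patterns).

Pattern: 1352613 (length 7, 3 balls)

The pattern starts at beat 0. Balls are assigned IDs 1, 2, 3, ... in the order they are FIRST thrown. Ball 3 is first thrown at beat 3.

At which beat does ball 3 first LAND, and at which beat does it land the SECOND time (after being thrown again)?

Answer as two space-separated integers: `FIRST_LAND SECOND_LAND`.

Beat 0 (L): throw ball1 h=1 -> lands@1:R; in-air after throw: [b1@1:R]
Beat 1 (R): throw ball1 h=3 -> lands@4:L; in-air after throw: [b1@4:L]
Beat 2 (L): throw ball2 h=5 -> lands@7:R; in-air after throw: [b1@4:L b2@7:R]
Beat 3 (R): throw ball3 h=2 -> lands@5:R; in-air after throw: [b1@4:L b3@5:R b2@7:R]
Beat 4 (L): throw ball1 h=6 -> lands@10:L; in-air after throw: [b3@5:R b2@7:R b1@10:L]
Beat 5 (R): throw ball3 h=1 -> lands@6:L; in-air after throw: [b3@6:L b2@7:R b1@10:L]
Beat 6 (L): throw ball3 h=3 -> lands@9:R; in-air after throw: [b2@7:R b3@9:R b1@10:L]
Ball 3: thrown@3 h=2 -> first land @5; rethrown@5 h=1 -> second land @6

Answer: 5 6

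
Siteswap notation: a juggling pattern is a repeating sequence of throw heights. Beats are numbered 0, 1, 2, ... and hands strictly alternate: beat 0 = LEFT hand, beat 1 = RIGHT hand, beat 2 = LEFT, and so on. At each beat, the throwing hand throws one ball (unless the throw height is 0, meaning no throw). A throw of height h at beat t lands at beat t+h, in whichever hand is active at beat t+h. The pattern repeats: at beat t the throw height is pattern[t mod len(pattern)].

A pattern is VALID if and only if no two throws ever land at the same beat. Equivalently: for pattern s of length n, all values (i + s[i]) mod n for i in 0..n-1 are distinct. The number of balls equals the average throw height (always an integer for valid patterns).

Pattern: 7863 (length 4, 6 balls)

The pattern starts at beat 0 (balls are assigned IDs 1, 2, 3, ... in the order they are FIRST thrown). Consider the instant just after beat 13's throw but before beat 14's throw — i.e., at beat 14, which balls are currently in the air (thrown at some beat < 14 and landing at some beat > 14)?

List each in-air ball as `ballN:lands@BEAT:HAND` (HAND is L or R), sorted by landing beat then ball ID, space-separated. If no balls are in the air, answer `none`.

Answer: ball3:lands@15:R ball1:lands@16:L ball2:lands@17:R ball4:lands@19:R ball6:lands@21:R

Derivation:
Beat 0 (L): throw ball1 h=7 -> lands@7:R; in-air after throw: [b1@7:R]
Beat 1 (R): throw ball2 h=8 -> lands@9:R; in-air after throw: [b1@7:R b2@9:R]
Beat 2 (L): throw ball3 h=6 -> lands@8:L; in-air after throw: [b1@7:R b3@8:L b2@9:R]
Beat 3 (R): throw ball4 h=3 -> lands@6:L; in-air after throw: [b4@6:L b1@7:R b3@8:L b2@9:R]
Beat 4 (L): throw ball5 h=7 -> lands@11:R; in-air after throw: [b4@6:L b1@7:R b3@8:L b2@9:R b5@11:R]
Beat 5 (R): throw ball6 h=8 -> lands@13:R; in-air after throw: [b4@6:L b1@7:R b3@8:L b2@9:R b5@11:R b6@13:R]
Beat 6 (L): throw ball4 h=6 -> lands@12:L; in-air after throw: [b1@7:R b3@8:L b2@9:R b5@11:R b4@12:L b6@13:R]
Beat 7 (R): throw ball1 h=3 -> lands@10:L; in-air after throw: [b3@8:L b2@9:R b1@10:L b5@11:R b4@12:L b6@13:R]
Beat 8 (L): throw ball3 h=7 -> lands@15:R; in-air after throw: [b2@9:R b1@10:L b5@11:R b4@12:L b6@13:R b3@15:R]
Beat 9 (R): throw ball2 h=8 -> lands@17:R; in-air after throw: [b1@10:L b5@11:R b4@12:L b6@13:R b3@15:R b2@17:R]
Beat 10 (L): throw ball1 h=6 -> lands@16:L; in-air after throw: [b5@11:R b4@12:L b6@13:R b3@15:R b1@16:L b2@17:R]
Beat 11 (R): throw ball5 h=3 -> lands@14:L; in-air after throw: [b4@12:L b6@13:R b5@14:L b3@15:R b1@16:L b2@17:R]
Beat 12 (L): throw ball4 h=7 -> lands@19:R; in-air after throw: [b6@13:R b5@14:L b3@15:R b1@16:L b2@17:R b4@19:R]
Beat 13 (R): throw ball6 h=8 -> lands@21:R; in-air after throw: [b5@14:L b3@15:R b1@16:L b2@17:R b4@19:R b6@21:R]
Beat 14 (L): throw ball5 h=6 -> lands@20:L; in-air after throw: [b3@15:R b1@16:L b2@17:R b4@19:R b5@20:L b6@21:R]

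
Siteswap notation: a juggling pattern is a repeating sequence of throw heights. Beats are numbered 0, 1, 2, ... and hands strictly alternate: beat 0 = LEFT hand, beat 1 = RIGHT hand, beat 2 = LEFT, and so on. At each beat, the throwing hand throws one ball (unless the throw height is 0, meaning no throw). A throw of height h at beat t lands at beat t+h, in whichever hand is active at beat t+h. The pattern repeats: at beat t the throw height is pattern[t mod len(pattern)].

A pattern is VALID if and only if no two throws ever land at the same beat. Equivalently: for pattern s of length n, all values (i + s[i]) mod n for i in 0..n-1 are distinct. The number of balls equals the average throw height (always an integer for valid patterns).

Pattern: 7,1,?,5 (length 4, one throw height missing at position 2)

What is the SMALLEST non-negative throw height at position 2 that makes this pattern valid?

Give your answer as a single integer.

Answer: 3

Derivation:
i=0: (0 + 7) mod 4 = 3
i=1: (1 + 1) mod 4 = 2
i=2: s[i]=? (unknown)
i=3: (3 + 5) mod 4 = 0
Known residues: [0, 2, 3]; need a permutation of 0..3, so missing residue r = 1
Need (2 + s) mod 4 = 1; smallest s = (1 - 2) mod 4 = 3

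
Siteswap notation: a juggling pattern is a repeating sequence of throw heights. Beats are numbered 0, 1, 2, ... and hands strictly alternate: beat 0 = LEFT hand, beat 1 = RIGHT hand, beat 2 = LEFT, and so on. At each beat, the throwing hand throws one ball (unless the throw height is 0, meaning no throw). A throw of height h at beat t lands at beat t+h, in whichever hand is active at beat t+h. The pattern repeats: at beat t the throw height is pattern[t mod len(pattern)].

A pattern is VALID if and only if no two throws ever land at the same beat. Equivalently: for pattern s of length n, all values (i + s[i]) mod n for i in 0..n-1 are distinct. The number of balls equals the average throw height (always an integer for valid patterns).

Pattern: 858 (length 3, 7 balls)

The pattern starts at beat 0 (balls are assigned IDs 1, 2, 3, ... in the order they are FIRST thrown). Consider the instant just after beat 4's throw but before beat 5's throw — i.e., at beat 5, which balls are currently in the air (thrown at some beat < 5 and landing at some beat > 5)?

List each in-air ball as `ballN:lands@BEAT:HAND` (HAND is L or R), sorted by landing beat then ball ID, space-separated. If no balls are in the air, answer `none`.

Answer: ball2:lands@6:L ball1:lands@8:L ball5:lands@9:R ball3:lands@10:L ball4:lands@11:R

Derivation:
Beat 0 (L): throw ball1 h=8 -> lands@8:L; in-air after throw: [b1@8:L]
Beat 1 (R): throw ball2 h=5 -> lands@6:L; in-air after throw: [b2@6:L b1@8:L]
Beat 2 (L): throw ball3 h=8 -> lands@10:L; in-air after throw: [b2@6:L b1@8:L b3@10:L]
Beat 3 (R): throw ball4 h=8 -> lands@11:R; in-air after throw: [b2@6:L b1@8:L b3@10:L b4@11:R]
Beat 4 (L): throw ball5 h=5 -> lands@9:R; in-air after throw: [b2@6:L b1@8:L b5@9:R b3@10:L b4@11:R]
Beat 5 (R): throw ball6 h=8 -> lands@13:R; in-air after throw: [b2@6:L b1@8:L b5@9:R b3@10:L b4@11:R b6@13:R]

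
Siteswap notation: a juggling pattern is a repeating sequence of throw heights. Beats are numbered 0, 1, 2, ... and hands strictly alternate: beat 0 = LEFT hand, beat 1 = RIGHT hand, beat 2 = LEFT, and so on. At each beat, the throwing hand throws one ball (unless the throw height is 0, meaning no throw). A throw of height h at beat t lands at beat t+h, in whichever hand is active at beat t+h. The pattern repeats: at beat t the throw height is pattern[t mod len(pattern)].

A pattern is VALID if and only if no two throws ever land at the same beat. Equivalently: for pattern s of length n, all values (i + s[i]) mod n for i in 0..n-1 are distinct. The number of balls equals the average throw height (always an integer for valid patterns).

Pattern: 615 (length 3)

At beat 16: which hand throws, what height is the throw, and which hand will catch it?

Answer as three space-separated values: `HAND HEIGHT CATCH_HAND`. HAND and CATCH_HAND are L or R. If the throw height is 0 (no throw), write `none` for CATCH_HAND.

Beat 16: 16 mod 2 = 0, so hand = L
Throw height = pattern[16 mod 3] = pattern[1] = 1
Lands at beat 16+1=17, 17 mod 2 = 1, so catch hand = R

Answer: L 1 R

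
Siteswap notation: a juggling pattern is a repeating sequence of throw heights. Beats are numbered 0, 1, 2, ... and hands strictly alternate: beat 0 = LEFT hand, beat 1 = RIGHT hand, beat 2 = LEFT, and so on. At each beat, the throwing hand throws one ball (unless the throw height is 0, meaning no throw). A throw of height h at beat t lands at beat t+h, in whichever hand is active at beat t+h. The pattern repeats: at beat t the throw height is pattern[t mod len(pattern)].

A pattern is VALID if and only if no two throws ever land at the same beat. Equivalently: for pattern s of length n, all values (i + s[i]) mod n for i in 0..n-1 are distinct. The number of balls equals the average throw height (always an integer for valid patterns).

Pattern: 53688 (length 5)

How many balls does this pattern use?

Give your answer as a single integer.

Answer: 6

Derivation:
Pattern = [5, 3, 6, 8, 8], length n = 5
  position 0: throw height = 5, running sum = 5
  position 1: throw height = 3, running sum = 8
  position 2: throw height = 6, running sum = 14
  position 3: throw height = 8, running sum = 22
  position 4: throw height = 8, running sum = 30
Total sum = 30; balls = sum / n = 30 / 5 = 6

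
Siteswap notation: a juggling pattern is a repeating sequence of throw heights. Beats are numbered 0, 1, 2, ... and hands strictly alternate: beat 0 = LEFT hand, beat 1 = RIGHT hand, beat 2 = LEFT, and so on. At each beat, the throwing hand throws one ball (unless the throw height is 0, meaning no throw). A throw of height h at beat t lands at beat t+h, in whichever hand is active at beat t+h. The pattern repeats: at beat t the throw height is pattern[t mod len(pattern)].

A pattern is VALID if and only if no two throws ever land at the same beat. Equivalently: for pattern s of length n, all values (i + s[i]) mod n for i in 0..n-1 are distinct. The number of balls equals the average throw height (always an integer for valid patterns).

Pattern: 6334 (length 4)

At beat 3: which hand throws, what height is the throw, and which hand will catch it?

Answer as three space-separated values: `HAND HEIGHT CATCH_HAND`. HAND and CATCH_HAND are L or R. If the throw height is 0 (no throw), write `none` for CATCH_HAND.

Answer: R 4 R

Derivation:
Beat 3: 3 mod 2 = 1, so hand = R
Throw height = pattern[3 mod 4] = pattern[3] = 4
Lands at beat 3+4=7, 7 mod 2 = 1, so catch hand = R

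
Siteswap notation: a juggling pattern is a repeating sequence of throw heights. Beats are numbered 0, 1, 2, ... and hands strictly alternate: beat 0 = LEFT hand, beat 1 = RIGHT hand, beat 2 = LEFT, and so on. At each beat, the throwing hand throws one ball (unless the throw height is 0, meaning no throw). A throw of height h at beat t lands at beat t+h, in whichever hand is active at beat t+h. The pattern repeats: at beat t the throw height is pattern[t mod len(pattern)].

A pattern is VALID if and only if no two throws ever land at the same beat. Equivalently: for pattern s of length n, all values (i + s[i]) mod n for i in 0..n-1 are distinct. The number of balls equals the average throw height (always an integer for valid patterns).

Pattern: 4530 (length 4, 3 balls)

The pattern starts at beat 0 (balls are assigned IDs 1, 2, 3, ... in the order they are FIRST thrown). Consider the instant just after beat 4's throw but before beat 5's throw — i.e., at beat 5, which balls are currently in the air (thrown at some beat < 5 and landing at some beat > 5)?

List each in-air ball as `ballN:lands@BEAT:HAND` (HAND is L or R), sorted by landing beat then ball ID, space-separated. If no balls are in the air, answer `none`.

Beat 0 (L): throw ball1 h=4 -> lands@4:L; in-air after throw: [b1@4:L]
Beat 1 (R): throw ball2 h=5 -> lands@6:L; in-air after throw: [b1@4:L b2@6:L]
Beat 2 (L): throw ball3 h=3 -> lands@5:R; in-air after throw: [b1@4:L b3@5:R b2@6:L]
Beat 4 (L): throw ball1 h=4 -> lands@8:L; in-air after throw: [b3@5:R b2@6:L b1@8:L]
Beat 5 (R): throw ball3 h=5 -> lands@10:L; in-air after throw: [b2@6:L b1@8:L b3@10:L]

Answer: ball2:lands@6:L ball1:lands@8:L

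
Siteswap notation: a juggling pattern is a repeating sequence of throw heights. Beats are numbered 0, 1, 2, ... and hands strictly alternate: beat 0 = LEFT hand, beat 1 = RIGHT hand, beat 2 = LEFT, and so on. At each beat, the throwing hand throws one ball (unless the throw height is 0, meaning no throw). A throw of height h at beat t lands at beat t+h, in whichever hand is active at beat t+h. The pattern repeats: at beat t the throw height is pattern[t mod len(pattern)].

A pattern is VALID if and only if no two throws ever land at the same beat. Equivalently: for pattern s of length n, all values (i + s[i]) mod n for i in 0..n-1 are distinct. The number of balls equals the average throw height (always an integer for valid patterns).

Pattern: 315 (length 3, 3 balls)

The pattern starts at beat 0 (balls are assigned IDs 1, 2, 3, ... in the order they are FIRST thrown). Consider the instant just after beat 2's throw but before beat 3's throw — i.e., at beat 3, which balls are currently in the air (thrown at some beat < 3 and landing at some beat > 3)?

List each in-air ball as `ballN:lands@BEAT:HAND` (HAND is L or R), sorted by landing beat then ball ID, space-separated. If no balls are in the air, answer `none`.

Beat 0 (L): throw ball1 h=3 -> lands@3:R; in-air after throw: [b1@3:R]
Beat 1 (R): throw ball2 h=1 -> lands@2:L; in-air after throw: [b2@2:L b1@3:R]
Beat 2 (L): throw ball2 h=5 -> lands@7:R; in-air after throw: [b1@3:R b2@7:R]
Beat 3 (R): throw ball1 h=3 -> lands@6:L; in-air after throw: [b1@6:L b2@7:R]

Answer: ball2:lands@7:R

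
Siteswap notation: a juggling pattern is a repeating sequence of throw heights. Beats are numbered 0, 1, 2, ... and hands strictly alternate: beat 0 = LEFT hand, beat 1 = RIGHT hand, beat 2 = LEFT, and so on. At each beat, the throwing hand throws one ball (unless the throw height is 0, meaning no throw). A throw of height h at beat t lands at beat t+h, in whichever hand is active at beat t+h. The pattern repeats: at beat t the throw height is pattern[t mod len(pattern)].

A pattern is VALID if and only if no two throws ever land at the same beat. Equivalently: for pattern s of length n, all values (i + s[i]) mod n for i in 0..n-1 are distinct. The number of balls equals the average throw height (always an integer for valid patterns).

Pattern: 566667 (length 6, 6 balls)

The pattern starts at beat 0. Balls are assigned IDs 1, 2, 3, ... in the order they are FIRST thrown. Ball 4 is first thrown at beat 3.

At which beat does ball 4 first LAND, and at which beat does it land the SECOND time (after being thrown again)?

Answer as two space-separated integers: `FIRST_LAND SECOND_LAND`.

Beat 0 (L): throw ball1 h=5 -> lands@5:R; in-air after throw: [b1@5:R]
Beat 1 (R): throw ball2 h=6 -> lands@7:R; in-air after throw: [b1@5:R b2@7:R]
Beat 2 (L): throw ball3 h=6 -> lands@8:L; in-air after throw: [b1@5:R b2@7:R b3@8:L]
Beat 3 (R): throw ball4 h=6 -> lands@9:R; in-air after throw: [b1@5:R b2@7:R b3@8:L b4@9:R]
Beat 4 (L): throw ball5 h=6 -> lands@10:L; in-air after throw: [b1@5:R b2@7:R b3@8:L b4@9:R b5@10:L]
Beat 5 (R): throw ball1 h=7 -> lands@12:L; in-air after throw: [b2@7:R b3@8:L b4@9:R b5@10:L b1@12:L]
Beat 6 (L): throw ball6 h=5 -> lands@11:R; in-air after throw: [b2@7:R b3@8:L b4@9:R b5@10:L b6@11:R b1@12:L]
Beat 7 (R): throw ball2 h=6 -> lands@13:R; in-air after throw: [b3@8:L b4@9:R b5@10:L b6@11:R b1@12:L b2@13:R]
Beat 8 (L): throw ball3 h=6 -> lands@14:L; in-air after throw: [b4@9:R b5@10:L b6@11:R b1@12:L b2@13:R b3@14:L]
Beat 9 (R): throw ball4 h=6 -> lands@15:R; in-air after throw: [b5@10:L b6@11:R b1@12:L b2@13:R b3@14:L b4@15:R]
Beat 10 (L): throw ball5 h=6 -> lands@16:L; in-air after throw: [b6@11:R b1@12:L b2@13:R b3@14:L b4@15:R b5@16:L]
Beat 11 (R): throw ball6 h=7 -> lands@18:L; in-air after throw: [b1@12:L b2@13:R b3@14:L b4@15:R b5@16:L b6@18:L]
Beat 12 (L): throw ball1 h=5 -> lands@17:R; in-air after throw: [b2@13:R b3@14:L b4@15:R b5@16:L b1@17:R b6@18:L]
Beat 13 (R): throw ball2 h=6 -> lands@19:R; in-air after throw: [b3@14:L b4@15:R b5@16:L b1@17:R b6@18:L b2@19:R]
Beat 14 (L): throw ball3 h=6 -> lands@20:L; in-air after throw: [b4@15:R b5@16:L b1@17:R b6@18:L b2@19:R b3@20:L]
Beat 15 (R): throw ball4 h=6 -> lands@21:R; in-air after throw: [b5@16:L b1@17:R b6@18:L b2@19:R b3@20:L b4@21:R]
Ball 4: thrown@3 h=6 -> first land @9; rethrown@9 h=6 -> second land @15

Answer: 9 15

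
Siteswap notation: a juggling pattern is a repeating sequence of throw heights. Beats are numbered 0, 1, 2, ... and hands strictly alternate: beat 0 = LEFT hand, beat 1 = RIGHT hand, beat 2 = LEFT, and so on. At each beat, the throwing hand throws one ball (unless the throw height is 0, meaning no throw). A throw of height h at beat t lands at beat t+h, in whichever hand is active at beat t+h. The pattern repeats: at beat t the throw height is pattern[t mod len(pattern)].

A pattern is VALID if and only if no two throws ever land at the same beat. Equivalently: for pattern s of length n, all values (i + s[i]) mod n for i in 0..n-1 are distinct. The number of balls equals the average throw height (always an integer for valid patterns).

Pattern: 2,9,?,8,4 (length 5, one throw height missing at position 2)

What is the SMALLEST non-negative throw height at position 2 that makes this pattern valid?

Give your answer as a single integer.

i=0: (0 + 2) mod 5 = 2
i=1: (1 + 9) mod 5 = 0
i=2: s[i]=? (unknown)
i=3: (3 + 8) mod 5 = 1
i=4: (4 + 4) mod 5 = 3
Known residues: [0, 1, 2, 3]; need a permutation of 0..4, so missing residue r = 4
Need (2 + s) mod 5 = 4; smallest s = (4 - 2) mod 5 = 2

Answer: 2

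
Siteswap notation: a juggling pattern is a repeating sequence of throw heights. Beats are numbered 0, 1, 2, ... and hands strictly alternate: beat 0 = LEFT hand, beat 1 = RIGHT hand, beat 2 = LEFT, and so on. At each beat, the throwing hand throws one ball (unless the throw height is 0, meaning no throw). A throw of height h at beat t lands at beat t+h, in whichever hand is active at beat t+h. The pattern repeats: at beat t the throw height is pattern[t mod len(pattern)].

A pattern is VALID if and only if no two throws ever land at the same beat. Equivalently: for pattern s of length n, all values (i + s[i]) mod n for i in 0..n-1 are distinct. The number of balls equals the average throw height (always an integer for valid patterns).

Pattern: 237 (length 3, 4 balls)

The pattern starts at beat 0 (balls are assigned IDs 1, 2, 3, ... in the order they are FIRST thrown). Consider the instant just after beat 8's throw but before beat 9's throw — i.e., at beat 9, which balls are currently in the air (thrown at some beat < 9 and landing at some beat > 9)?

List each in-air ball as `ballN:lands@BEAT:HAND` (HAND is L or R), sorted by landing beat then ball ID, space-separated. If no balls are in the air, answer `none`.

Beat 0 (L): throw ball1 h=2 -> lands@2:L; in-air after throw: [b1@2:L]
Beat 1 (R): throw ball2 h=3 -> lands@4:L; in-air after throw: [b1@2:L b2@4:L]
Beat 2 (L): throw ball1 h=7 -> lands@9:R; in-air after throw: [b2@4:L b1@9:R]
Beat 3 (R): throw ball3 h=2 -> lands@5:R; in-air after throw: [b2@4:L b3@5:R b1@9:R]
Beat 4 (L): throw ball2 h=3 -> lands@7:R; in-air after throw: [b3@5:R b2@7:R b1@9:R]
Beat 5 (R): throw ball3 h=7 -> lands@12:L; in-air after throw: [b2@7:R b1@9:R b3@12:L]
Beat 6 (L): throw ball4 h=2 -> lands@8:L; in-air after throw: [b2@7:R b4@8:L b1@9:R b3@12:L]
Beat 7 (R): throw ball2 h=3 -> lands@10:L; in-air after throw: [b4@8:L b1@9:R b2@10:L b3@12:L]
Beat 8 (L): throw ball4 h=7 -> lands@15:R; in-air after throw: [b1@9:R b2@10:L b3@12:L b4@15:R]
Beat 9 (R): throw ball1 h=2 -> lands@11:R; in-air after throw: [b2@10:L b1@11:R b3@12:L b4@15:R]

Answer: ball2:lands@10:L ball3:lands@12:L ball4:lands@15:R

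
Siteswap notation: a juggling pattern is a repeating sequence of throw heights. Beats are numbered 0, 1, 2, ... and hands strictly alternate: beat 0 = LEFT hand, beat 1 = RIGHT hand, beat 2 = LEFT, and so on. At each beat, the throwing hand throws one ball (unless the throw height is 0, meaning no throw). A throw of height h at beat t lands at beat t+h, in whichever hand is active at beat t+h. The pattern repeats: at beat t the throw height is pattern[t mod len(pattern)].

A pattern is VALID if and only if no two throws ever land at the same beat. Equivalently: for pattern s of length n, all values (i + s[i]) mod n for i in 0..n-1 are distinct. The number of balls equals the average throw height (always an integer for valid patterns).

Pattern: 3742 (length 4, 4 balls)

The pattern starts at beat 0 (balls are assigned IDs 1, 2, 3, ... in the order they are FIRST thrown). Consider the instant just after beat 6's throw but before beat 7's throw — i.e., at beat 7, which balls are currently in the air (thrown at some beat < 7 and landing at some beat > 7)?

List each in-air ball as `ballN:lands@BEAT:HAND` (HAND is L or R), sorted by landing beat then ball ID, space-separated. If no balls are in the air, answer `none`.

Beat 0 (L): throw ball1 h=3 -> lands@3:R; in-air after throw: [b1@3:R]
Beat 1 (R): throw ball2 h=7 -> lands@8:L; in-air after throw: [b1@3:R b2@8:L]
Beat 2 (L): throw ball3 h=4 -> lands@6:L; in-air after throw: [b1@3:R b3@6:L b2@8:L]
Beat 3 (R): throw ball1 h=2 -> lands@5:R; in-air after throw: [b1@5:R b3@6:L b2@8:L]
Beat 4 (L): throw ball4 h=3 -> lands@7:R; in-air after throw: [b1@5:R b3@6:L b4@7:R b2@8:L]
Beat 5 (R): throw ball1 h=7 -> lands@12:L; in-air after throw: [b3@6:L b4@7:R b2@8:L b1@12:L]
Beat 6 (L): throw ball3 h=4 -> lands@10:L; in-air after throw: [b4@7:R b2@8:L b3@10:L b1@12:L]
Beat 7 (R): throw ball4 h=2 -> lands@9:R; in-air after throw: [b2@8:L b4@9:R b3@10:L b1@12:L]

Answer: ball2:lands@8:L ball3:lands@10:L ball1:lands@12:L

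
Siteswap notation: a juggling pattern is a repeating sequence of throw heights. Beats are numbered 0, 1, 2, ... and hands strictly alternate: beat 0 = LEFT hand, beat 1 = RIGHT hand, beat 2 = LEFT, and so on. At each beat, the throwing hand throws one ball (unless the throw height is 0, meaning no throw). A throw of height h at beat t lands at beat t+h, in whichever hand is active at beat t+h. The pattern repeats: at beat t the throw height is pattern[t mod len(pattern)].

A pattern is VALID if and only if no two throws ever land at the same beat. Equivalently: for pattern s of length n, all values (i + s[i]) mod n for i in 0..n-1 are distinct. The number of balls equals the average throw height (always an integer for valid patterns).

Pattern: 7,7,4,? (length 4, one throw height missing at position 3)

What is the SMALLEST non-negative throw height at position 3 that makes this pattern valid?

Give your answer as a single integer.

Answer: 2

Derivation:
i=0: (0 + 7) mod 4 = 3
i=1: (1 + 7) mod 4 = 0
i=2: (2 + 4) mod 4 = 2
i=3: s[i]=? (unknown)
Known residues: [0, 2, 3]; need a permutation of 0..3, so missing residue r = 1
Need (3 + s) mod 4 = 1; smallest s = (1 - 3) mod 4 = 2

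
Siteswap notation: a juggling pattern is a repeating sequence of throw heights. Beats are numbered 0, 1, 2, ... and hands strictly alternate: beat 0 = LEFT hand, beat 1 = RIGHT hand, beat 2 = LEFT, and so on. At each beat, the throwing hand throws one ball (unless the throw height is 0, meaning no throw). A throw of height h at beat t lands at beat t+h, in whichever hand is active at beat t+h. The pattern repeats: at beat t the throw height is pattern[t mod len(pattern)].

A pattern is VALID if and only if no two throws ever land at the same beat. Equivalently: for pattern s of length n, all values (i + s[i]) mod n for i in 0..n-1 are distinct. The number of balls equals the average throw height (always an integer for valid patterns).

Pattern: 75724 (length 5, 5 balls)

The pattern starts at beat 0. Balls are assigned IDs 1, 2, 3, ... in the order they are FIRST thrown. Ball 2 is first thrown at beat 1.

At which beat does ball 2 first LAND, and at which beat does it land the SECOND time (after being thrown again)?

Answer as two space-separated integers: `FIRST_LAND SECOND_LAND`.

Answer: 6 11

Derivation:
Beat 0 (L): throw ball1 h=7 -> lands@7:R; in-air after throw: [b1@7:R]
Beat 1 (R): throw ball2 h=5 -> lands@6:L; in-air after throw: [b2@6:L b1@7:R]
Beat 2 (L): throw ball3 h=7 -> lands@9:R; in-air after throw: [b2@6:L b1@7:R b3@9:R]
Beat 3 (R): throw ball4 h=2 -> lands@5:R; in-air after throw: [b4@5:R b2@6:L b1@7:R b3@9:R]
Beat 4 (L): throw ball5 h=4 -> lands@8:L; in-air after throw: [b4@5:R b2@6:L b1@7:R b5@8:L b3@9:R]
Beat 5 (R): throw ball4 h=7 -> lands@12:L; in-air after throw: [b2@6:L b1@7:R b5@8:L b3@9:R b4@12:L]
Beat 6 (L): throw ball2 h=5 -> lands@11:R; in-air after throw: [b1@7:R b5@8:L b3@9:R b2@11:R b4@12:L]
Beat 7 (R): throw ball1 h=7 -> lands@14:L; in-air after throw: [b5@8:L b3@9:R b2@11:R b4@12:L b1@14:L]
Beat 8 (L): throw ball5 h=2 -> lands@10:L; in-air after throw: [b3@9:R b5@10:L b2@11:R b4@12:L b1@14:L]
Beat 9 (R): throw ball3 h=4 -> lands@13:R; in-air after throw: [b5@10:L b2@11:R b4@12:L b3@13:R b1@14:L]
Beat 10 (L): throw ball5 h=7 -> lands@17:R; in-air after throw: [b2@11:R b4@12:L b3@13:R b1@14:L b5@17:R]
Beat 11 (R): throw ball2 h=5 -> lands@16:L; in-air after throw: [b4@12:L b3@13:R b1@14:L b2@16:L b5@17:R]
Ball 2: thrown@1 h=5 -> first land @6; rethrown@6 h=5 -> second land @11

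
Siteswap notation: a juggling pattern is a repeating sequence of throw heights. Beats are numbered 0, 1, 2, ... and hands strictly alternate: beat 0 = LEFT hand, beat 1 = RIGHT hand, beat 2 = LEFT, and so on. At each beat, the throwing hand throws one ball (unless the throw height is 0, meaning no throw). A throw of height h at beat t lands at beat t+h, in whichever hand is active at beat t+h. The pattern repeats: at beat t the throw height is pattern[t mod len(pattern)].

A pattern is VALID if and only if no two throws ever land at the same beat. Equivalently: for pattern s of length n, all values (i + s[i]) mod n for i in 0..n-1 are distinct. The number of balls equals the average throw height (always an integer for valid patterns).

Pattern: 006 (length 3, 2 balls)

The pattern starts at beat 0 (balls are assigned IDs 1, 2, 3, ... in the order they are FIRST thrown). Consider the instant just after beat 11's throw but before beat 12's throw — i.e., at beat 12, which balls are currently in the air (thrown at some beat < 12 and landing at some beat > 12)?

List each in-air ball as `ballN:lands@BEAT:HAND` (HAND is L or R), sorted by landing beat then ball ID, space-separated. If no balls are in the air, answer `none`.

Beat 2 (L): throw ball1 h=6 -> lands@8:L; in-air after throw: [b1@8:L]
Beat 5 (R): throw ball2 h=6 -> lands@11:R; in-air after throw: [b1@8:L b2@11:R]
Beat 8 (L): throw ball1 h=6 -> lands@14:L; in-air after throw: [b2@11:R b1@14:L]
Beat 11 (R): throw ball2 h=6 -> lands@17:R; in-air after throw: [b1@14:L b2@17:R]

Answer: ball1:lands@14:L ball2:lands@17:R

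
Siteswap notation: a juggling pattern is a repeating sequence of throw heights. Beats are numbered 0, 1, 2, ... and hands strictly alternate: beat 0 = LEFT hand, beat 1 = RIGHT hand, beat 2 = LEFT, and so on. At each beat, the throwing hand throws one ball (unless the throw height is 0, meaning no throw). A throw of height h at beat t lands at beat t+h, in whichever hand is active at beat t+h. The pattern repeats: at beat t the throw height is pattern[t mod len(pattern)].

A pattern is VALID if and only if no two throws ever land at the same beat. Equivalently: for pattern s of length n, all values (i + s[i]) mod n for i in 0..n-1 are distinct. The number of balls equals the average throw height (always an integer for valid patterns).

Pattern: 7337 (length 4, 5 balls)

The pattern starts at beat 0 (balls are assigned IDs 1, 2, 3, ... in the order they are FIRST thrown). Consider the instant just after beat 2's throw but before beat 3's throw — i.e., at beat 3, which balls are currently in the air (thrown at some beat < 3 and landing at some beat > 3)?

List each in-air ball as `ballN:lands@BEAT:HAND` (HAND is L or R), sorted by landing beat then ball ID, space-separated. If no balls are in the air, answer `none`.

Answer: ball2:lands@4:L ball3:lands@5:R ball1:lands@7:R

Derivation:
Beat 0 (L): throw ball1 h=7 -> lands@7:R; in-air after throw: [b1@7:R]
Beat 1 (R): throw ball2 h=3 -> lands@4:L; in-air after throw: [b2@4:L b1@7:R]
Beat 2 (L): throw ball3 h=3 -> lands@5:R; in-air after throw: [b2@4:L b3@5:R b1@7:R]
Beat 3 (R): throw ball4 h=7 -> lands@10:L; in-air after throw: [b2@4:L b3@5:R b1@7:R b4@10:L]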